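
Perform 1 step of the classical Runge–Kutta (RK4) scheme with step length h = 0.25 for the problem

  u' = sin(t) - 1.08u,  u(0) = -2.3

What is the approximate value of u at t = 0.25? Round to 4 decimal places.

RK4: k1 = f(t_n, u_n); k2 = f(t_n + h/2, u_n + (h/2)·k1); k3 = f(t_n + h/2, u_n + (h/2)·k2); k4 = f(t_n + h, u_n + h·k3); u_{n+1} = u_n + (h/6)·(k1 + 2k2 + 2k3 + k4).
t=0.000000, u=-2.300000:
  k1 = f(0.000000, -2.300000) = 2.484000
  k2 = f(0.125000, -1.989500) = 2.273335
  k3 = f(0.125000, -2.015833) = 2.301775
  k4 = f(0.250000, -1.724556) = 2.109925
  u ← -2.300000 + (0.25/6)·(k1 + 2k2 + 2k3 + k4) = -1.727327
u(0.25) ≈ -1.7273

-1.7273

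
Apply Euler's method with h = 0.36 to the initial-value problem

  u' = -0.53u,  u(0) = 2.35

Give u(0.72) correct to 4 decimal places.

Euler: u_{n+1} = u_n + h·f(x_n, u_n).
x=0.000000, u=2.350000: f=-1.245500 → u ← 2.350000 + 0.36·(-1.245500) = 1.901620
x=0.360000, u=1.901620: f=-1.007859 → u ← 1.901620 + 0.36·(-1.007859) = 1.538791
u(0.72) ≈ 1.5388

1.5388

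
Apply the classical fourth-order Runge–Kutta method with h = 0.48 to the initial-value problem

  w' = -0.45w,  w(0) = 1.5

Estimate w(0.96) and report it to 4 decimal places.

0.9738

RK4: k1 = f(t_n, w_n); k2 = f(t_n + h/2, w_n + (h/2)·k1); k3 = f(t_n + h/2, w_n + (h/2)·k2); k4 = f(t_n + h, w_n + h·k3); w_{n+1} = w_n + (h/6)·(k1 + 2k2 + 2k3 + k4).
t=0.000000, w=1.500000:
  k1 = f(0.000000, 1.500000) = -0.675000
  k2 = f(0.240000, 1.338000) = -0.602100
  k3 = f(0.240000, 1.355496) = -0.609973
  k4 = f(0.480000, 1.207213) = -0.543246
  w ← 1.500000 + (0.48/6)·(k1 + 2k2 + 2k3 + k4) = 1.208609
t=0.480000, w=1.208609:
  k1 = f(0.480000, 1.208609) = -0.543874
  k2 = f(0.720000, 1.078079) = -0.485136
  k3 = f(0.720000, 1.092176) = -0.491479
  k4 = f(0.960000, 0.972699) = -0.437714
  w ← 1.208609 + (0.48/6)·(k1 + 2k2 + 2k3 + k4) = 0.973823
w(0.96) ≈ 0.9738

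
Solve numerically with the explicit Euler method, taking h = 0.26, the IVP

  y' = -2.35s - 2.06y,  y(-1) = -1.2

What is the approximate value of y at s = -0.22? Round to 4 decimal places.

Euler: y_{n+1} = y_n + h·f(s_n, y_n).
s=-1.000000, y=-1.200000: f=4.822000 → y ← -1.200000 + 0.26·4.822000 = 0.053720
s=-0.740000, y=0.053720: f=1.628337 → y ← 0.053720 + 0.26·1.628337 = 0.477088
s=-0.480000, y=0.477088: f=0.145200 → y ← 0.477088 + 0.26·0.145200 = 0.514839
y(-0.22) ≈ 0.5148

0.5148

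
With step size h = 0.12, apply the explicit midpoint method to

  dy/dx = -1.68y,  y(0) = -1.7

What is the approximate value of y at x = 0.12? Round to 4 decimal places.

Midpoint: k1 = f(x_n, y_n); k2 = f(x_n + h/2, y_n + (h/2)·k1); y_{n+1} = y_n + h·k2.
x=0.000000, y=-1.700000:
  k1 = f(0.000000, -1.700000) = 2.856000
  k2 = f(0.060000, -1.528640) = 2.568115
  y ← -1.700000 + 0.12·2.568115 = -1.391826
y(0.12) ≈ -1.3918

-1.3918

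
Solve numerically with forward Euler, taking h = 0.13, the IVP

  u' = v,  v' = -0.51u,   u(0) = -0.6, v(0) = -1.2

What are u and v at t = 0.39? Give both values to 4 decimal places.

-1.0511, -1.0500

Euler on (u,v): u_{n+1} = u_n + h·u', v_{n+1} = v_n + h·v'.
0.000000: (-0.600000, -1.200000); f=(-1.200000, 0.306000) → (-0.756000, -1.160220)
0.130000: (-0.756000, -1.160220); f=(-1.160220, 0.385560) → (-0.906829, -1.110097)
0.260000: (-0.906829, -1.110097); f=(-1.110097, 0.462483) → (-1.051141, -1.049974)
(u(0.39), v(0.39)) ≈ (-1.0511, -1.0500)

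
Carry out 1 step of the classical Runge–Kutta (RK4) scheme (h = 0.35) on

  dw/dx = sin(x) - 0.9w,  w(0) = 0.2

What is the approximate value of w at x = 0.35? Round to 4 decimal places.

0.2007

RK4: k1 = f(x_n, w_n); k2 = f(x_n + h/2, w_n + (h/2)·k1); k3 = f(x_n + h/2, w_n + (h/2)·k2); k4 = f(x_n + h, w_n + h·k3); w_{n+1} = w_n + (h/6)·(k1 + 2k2 + 2k3 + k4).
x=0.000000, w=0.200000:
  k1 = f(0.000000, 0.200000) = -0.180000
  k2 = f(0.175000, 0.168500) = 0.022458
  k3 = f(0.175000, 0.203930) = -0.009429
  k4 = f(0.350000, 0.196700) = 0.165868
  w ← 0.200000 + (0.35/6)·(k1 + 2k2 + 2k3 + k4) = 0.200696
w(0.35) ≈ 0.2007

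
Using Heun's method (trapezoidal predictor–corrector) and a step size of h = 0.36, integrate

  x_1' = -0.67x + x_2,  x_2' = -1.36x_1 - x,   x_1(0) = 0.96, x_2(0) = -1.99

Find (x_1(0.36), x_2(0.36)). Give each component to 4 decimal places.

Heun on (x_1,x_2): k1 = f(x_n, state_n); k2 = f(x_n + h, state_n + h·k1); state_{n+1} = state_n + (h/2)·(k1 + k2).
0.000000: (0.960000, -1.990000)
  k1 = (-1.990000, -1.305600)
  predictor → (0.243600, -2.460016)
  k2 = (-2.701216, -0.691296)
  → (0.115581, -2.349441)
(x_1(0.36), x_2(0.36)) ≈ (0.1156, -2.3494)

0.1156, -2.3494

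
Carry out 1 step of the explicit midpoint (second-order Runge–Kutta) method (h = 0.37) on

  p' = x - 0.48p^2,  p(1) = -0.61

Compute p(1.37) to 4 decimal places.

Midpoint: k1 = f(x_n, p_n); k2 = f(x_n + h/2, p_n + (h/2)·k1); p_{n+1} = p_n + h·k2.
x=1.000000, p=-0.610000:
  k1 = f(1.000000, -0.610000) = 0.821392
  k2 = f(1.185000, -0.458042) = 1.084295
  p ← -0.610000 + 0.37·1.084295 = -0.208811
p(1.37) ≈ -0.2088

-0.2088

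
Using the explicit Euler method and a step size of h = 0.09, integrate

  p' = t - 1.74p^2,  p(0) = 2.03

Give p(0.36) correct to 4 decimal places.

Euler: p_{n+1} = p_n + h·f(t_n, p_n).
t=0.000000, p=2.030000: f=-7.170366 → p ← 2.030000 + 0.09·(-7.170366) = 1.384667
t=0.090000, p=1.384667: f=-3.246107 → p ← 1.384667 + 0.09·(-3.246107) = 1.092517
t=0.180000, p=1.092517: f=-1.896854 → p ← 1.092517 + 0.09·(-1.896854) = 0.921801
t=0.270000, p=0.921801: f=-1.208506 → p ← 0.921801 + 0.09·(-1.208506) = 0.813035
p(0.36) ≈ 0.8130

0.8130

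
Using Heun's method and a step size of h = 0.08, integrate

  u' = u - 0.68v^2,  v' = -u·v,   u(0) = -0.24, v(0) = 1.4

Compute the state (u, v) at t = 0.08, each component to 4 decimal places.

-0.3729, 1.4343

Heun on (u,v): k1 = f(t_n, state_n); k2 = f(t_n + h, state_n + h·k1); state_{n+1} = state_n + (h/2)·(k1 + k2).
0.000000: (-0.240000, 1.400000)
  k1 = (-1.572800, 0.336000)
  predictor → (-0.365824, 1.426880)
  k2 = (-1.750295, 0.521987)
  → (-0.372924, 1.434319)
(u(0.08), v(0.08)) ≈ (-0.3729, 1.4343)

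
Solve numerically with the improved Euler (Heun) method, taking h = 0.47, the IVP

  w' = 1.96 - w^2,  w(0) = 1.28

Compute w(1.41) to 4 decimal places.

Heun: k1 = f(t_n, w_n); k2 = f(t_n + h, w_n + h·k1); w_{n+1} = w_n + (h/2)·(k1 + k2).
t=0.000000, w=1.280000:
  k1 = f(0.000000, 1.280000) = 0.321600
  k2 = f(0.470000, 1.431152) = -0.088196
  w ← 1.280000 + (0.47/2)·(0.321600 + (-0.088196)) = 1.334850
t=0.470000, w=1.334850:
  k1 = f(0.470000, 1.334850) = 0.178176
  k2 = f(0.940000, 1.418592) = -0.052405
  w ← 1.334850 + (0.47/2)·(0.178176 + (-0.052405)) = 1.364406
t=0.940000, w=1.364406:
  k1 = f(0.940000, 1.364406) = 0.098396
  k2 = f(1.410000, 1.410652) = -0.029940
  w ← 1.364406 + (0.47/2)·(0.098396 + (-0.029940)) = 1.380493
w(1.41) ≈ 1.3805

1.3805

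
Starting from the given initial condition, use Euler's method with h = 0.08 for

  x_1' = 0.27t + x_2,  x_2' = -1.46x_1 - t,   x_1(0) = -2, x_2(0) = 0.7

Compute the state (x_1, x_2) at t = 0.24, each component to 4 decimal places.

Euler on (x_1,x_2): x_1_{n+1} = x_1_n + h·x_1', x_2_{n+1} = x_2_n + h·x_2'.
0.000000: (-2.000000, 0.700000); f=(0.700000, 2.920000) → (-1.944000, 0.933600)
0.080000: (-1.944000, 0.933600); f=(0.955200, 2.758240) → (-1.867584, 1.154259)
0.160000: (-1.867584, 1.154259); f=(1.197459, 2.566673) → (-1.771787, 1.359593)
(x_1(0.24), x_2(0.24)) ≈ (-1.7718, 1.3596)

-1.7718, 1.3596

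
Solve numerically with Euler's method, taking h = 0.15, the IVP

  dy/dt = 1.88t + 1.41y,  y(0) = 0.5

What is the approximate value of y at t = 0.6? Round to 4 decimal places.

1.3686

Euler: y_{n+1} = y_n + h·f(t_n, y_n).
t=0.000000, y=0.500000: f=0.705000 → y ← 0.500000 + 0.15·0.705000 = 0.605750
t=0.150000, y=0.605750: f=1.136108 → y ← 0.605750 + 0.15·1.136108 = 0.776166
t=0.300000, y=0.776166: f=1.658394 → y ← 0.776166 + 0.15·1.658394 = 1.024925
t=0.450000, y=1.024925: f=2.291145 → y ← 1.024925 + 0.15·2.291145 = 1.368597
y(0.6) ≈ 1.3686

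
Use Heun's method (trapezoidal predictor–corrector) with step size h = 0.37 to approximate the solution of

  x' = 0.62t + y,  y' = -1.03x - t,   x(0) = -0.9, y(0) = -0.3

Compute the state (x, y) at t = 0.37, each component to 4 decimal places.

Heun on (x,y): k1 = f(t_n, state_n); k2 = f(t_n + h, state_n + h·k1); state_{n+1} = state_n + (h/2)·(k1 + k2).
0.000000: (-0.900000, -0.300000)
  k1 = (-0.300000, 0.927000)
  predictor → (-1.011000, 0.042990)
  k2 = (0.272390, 0.671330)
  → (-0.905108, -0.004309)
(x(0.37), y(0.37)) ≈ (-0.9051, -0.0043)

-0.9051, -0.0043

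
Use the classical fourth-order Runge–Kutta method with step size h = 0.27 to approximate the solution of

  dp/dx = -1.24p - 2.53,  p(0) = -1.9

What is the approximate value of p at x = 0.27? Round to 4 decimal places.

-1.9399

RK4: k1 = f(x_n, p_n); k2 = f(x_n + h/2, p_n + (h/2)·k1); k3 = f(x_n + h/2, p_n + (h/2)·k2); k4 = f(x_n + h, p_n + h·k3); p_{n+1} = p_n + (h/6)·(k1 + 2k2 + 2k3 + k4).
x=0.000000, p=-1.900000:
  k1 = f(0.000000, -1.900000) = -0.174000
  k2 = f(0.135000, -1.923490) = -0.144872
  k3 = f(0.135000, -1.919558) = -0.149748
  k4 = f(0.270000, -1.940432) = -0.123864
  p ← -1.900000 + (0.27/6)·(k1 + 2k2 + 2k3 + k4) = -1.939920
p(0.27) ≈ -1.9399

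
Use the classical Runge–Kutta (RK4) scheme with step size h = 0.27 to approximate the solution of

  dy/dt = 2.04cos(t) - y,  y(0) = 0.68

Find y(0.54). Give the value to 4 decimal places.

1.2011

RK4: k1 = f(t_n, y_n); k2 = f(t_n + h/2, y_n + (h/2)·k1); k3 = f(t_n + h/2, y_n + (h/2)·k2); k4 = f(t_n + h, y_n + h·k3); y_{n+1} = y_n + (h/6)·(k1 + 2k2 + 2k3 + k4).
t=0.000000, y=0.680000:
  k1 = f(0.000000, 0.680000) = 1.360000
  k2 = f(0.135000, 0.863600) = 1.157839
  k3 = f(0.135000, 0.836308) = 1.185130
  k4 = f(0.270000, 0.999985) = 0.966107
  y ← 0.680000 + (0.27/6)·(k1 + 2k2 + 2k3 + k4) = 0.995542
t=0.270000, y=0.995542:
  k1 = f(0.270000, 0.995542) = 0.970551
  k2 = f(0.405000, 1.126566) = 0.748403
  k3 = f(0.405000, 1.096576) = 0.778392
  k4 = f(0.540000, 1.205708) = 0.544018
  y ← 0.995542 + (0.27/6)·(k1 + 2k2 + 2k3 + k4) = 1.201109
y(0.54) ≈ 1.2011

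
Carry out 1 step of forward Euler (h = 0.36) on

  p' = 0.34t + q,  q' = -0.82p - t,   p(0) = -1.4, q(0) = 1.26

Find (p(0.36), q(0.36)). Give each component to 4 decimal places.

Euler on (p,q): p_{n+1} = p_n + h·p', q_{n+1} = q_n + h·q'.
0.000000: (-1.400000, 1.260000); f=(1.260000, 1.148000) → (-0.946400, 1.673280)
(p(0.36), q(0.36)) ≈ (-0.9464, 1.6733)

-0.9464, 1.6733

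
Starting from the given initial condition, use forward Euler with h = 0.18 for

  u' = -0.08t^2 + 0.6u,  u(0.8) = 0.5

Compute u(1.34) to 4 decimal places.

Euler: u_{n+1} = u_n + h·f(t_n, u_n).
t=0.800000, u=0.500000: f=0.248800 → u ← 0.500000 + 0.18·0.248800 = 0.544784
t=0.980000, u=0.544784: f=0.250038 → u ← 0.544784 + 0.18·0.250038 = 0.589791
t=1.160000, u=0.589791: f=0.246227 → u ← 0.589791 + 0.18·0.246227 = 0.634112
u(1.34) ≈ 0.6341

0.6341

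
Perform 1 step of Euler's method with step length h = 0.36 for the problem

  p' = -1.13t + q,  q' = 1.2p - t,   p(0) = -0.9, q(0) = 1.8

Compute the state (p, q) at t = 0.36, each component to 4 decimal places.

Euler on (p,q): p_{n+1} = p_n + h·p', q_{n+1} = q_n + h·q'.
0.000000: (-0.900000, 1.800000); f=(1.800000, -1.080000) → (-0.252000, 1.411200)
(p(0.36), q(0.36)) ≈ (-0.2520, 1.4112)

-0.2520, 1.4112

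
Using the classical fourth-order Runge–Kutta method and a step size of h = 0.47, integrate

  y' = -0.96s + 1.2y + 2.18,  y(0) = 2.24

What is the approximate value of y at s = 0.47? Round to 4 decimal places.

5.1828

RK4: k1 = f(s_n, y_n); k2 = f(s_n + h/2, y_n + (h/2)·k1); k3 = f(s_n + h/2, y_n + (h/2)·k2); k4 = f(s_n + h, y_n + h·k3); y_{n+1} = y_n + (h/6)·(k1 + 2k2 + 2k3 + k4).
s=0.000000, y=2.240000:
  k1 = f(0.000000, 2.240000) = 4.868000
  k2 = f(0.235000, 3.383980) = 6.015176
  k3 = f(0.235000, 3.653566) = 6.338680
  k4 = f(0.470000, 5.219179) = 7.991815
  y ← 2.240000 + (0.47/6)·(k1 + 2k2 + 2k3 + k4) = 5.182790
y(0.47) ≈ 5.1828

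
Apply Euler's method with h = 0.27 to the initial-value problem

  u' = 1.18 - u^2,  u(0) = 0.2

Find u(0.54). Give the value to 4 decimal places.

0.7568

Euler: u_{n+1} = u_n + h·f(t_n, u_n).
t=0.000000, u=0.200000: f=1.140000 → u ← 0.200000 + 0.27·1.140000 = 0.507800
t=0.270000, u=0.507800: f=0.922139 → u ← 0.507800 + 0.27·0.922139 = 0.756778
u(0.54) ≈ 0.7568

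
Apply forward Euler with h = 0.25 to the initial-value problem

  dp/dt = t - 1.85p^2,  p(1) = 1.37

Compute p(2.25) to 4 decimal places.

Euler: p_{n+1} = p_n + h·f(t_n, p_n).
t=1.000000, p=1.370000: f=-2.472265 → p ← 1.370000 + 0.25·(-2.472265) = 0.751934
t=1.250000, p=0.751934: f=0.204002 → p ← 0.751934 + 0.25·0.204002 = 0.802934
t=1.500000, p=0.802934: f=0.307299 → p ← 0.802934 + 0.25·0.307299 = 0.879759
t=1.750000, p=0.879759: f=0.318145 → p ← 0.879759 + 0.25·0.318145 = 0.959295
t=2.000000, p=0.959295: f=0.297543 → p ← 0.959295 + 0.25·0.297543 = 1.033681
p(2.25) ≈ 1.0337

1.0337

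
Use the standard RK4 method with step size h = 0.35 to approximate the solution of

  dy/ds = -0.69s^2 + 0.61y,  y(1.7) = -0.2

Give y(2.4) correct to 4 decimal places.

-2.8019

RK4: k1 = f(s_n, y_n); k2 = f(s_n + h/2, y_n + (h/2)·k1); k3 = f(s_n + h/2, y_n + (h/2)·k2); k4 = f(s_n + h, y_n + h·k3); y_{n+1} = y_n + (h/6)·(k1 + 2k2 + 2k3 + k4).
s=1.700000, y=-0.200000:
  k1 = f(1.700000, -0.200000) = -2.116100
  k2 = f(1.875000, -0.570317) = -2.773675
  k3 = f(1.875000, -0.685393) = -2.843871
  k4 = f(2.050000, -1.195355) = -3.628891
  y ← -0.200000 + (0.35/6)·(k1 + 2k2 + 2k3 + k4) = -1.190505
s=2.050000, y=-1.190505:
  k1 = f(2.050000, -1.190505) = -3.625933
  k2 = f(2.225000, -1.825043) = -4.529208
  k3 = f(2.225000, -1.983116) = -4.625632
  k4 = f(2.400000, -2.809476) = -5.688180
  y ← -1.190505 + (0.35/6)·(k1 + 2k2 + 2k3 + k4) = -2.801893
y(2.4) ≈ -2.8019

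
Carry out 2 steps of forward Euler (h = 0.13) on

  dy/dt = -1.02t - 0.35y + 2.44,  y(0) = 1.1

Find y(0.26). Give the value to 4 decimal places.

1.6049

Euler: y_{n+1} = y_n + h·f(t_n, y_n).
t=0.000000, y=1.100000: f=2.055000 → y ← 1.100000 + 0.13·2.055000 = 1.367150
t=0.130000, y=1.367150: f=1.828898 → y ← 1.367150 + 0.13·1.828898 = 1.604907
y(0.26) ≈ 1.6049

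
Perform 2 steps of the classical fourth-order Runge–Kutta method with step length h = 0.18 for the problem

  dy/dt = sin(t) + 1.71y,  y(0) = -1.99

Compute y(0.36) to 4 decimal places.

RK4: k1 = f(t_n, y_n); k2 = f(t_n + h/2, y_n + (h/2)·k1); k3 = f(t_n + h/2, y_n + (h/2)·k2); k4 = f(t_n + h, y_n + h·k3); y_{n+1} = y_n + (h/6)·(k1 + 2k2 + 2k3 + k4).
t=0.000000, y=-1.990000:
  k1 = f(0.000000, -1.990000) = -3.402900
  k2 = f(0.090000, -2.296261) = -3.836728
  k3 = f(0.090000, -2.335305) = -3.903494
  k4 = f(0.180000, -2.692629) = -4.425366
  y ← -1.990000 + (0.18/6)·(k1 + 2k2 + 2k3 + k4) = -2.689261
t=0.180000, y=-2.689261:
  k1 = f(0.180000, -2.689261) = -4.419607
  k2 = f(0.270000, -3.087026) = -5.012083
  k3 = f(0.270000, -3.140349) = -5.103265
  k4 = f(0.360000, -3.607849) = -5.817147
  y ← -2.689261 + (0.18/6)·(k1 + 2k2 + 2k3 + k4) = -3.603285
y(0.36) ≈ -3.6033

-3.6033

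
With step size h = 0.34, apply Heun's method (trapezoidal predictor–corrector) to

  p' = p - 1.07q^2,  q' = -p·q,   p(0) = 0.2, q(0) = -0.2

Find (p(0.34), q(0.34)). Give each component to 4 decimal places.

0.2635, -0.1852

Heun on (p,q): k1 = f(s_n, state_n); k2 = f(s_n + h, state_n + h·k1); state_{n+1} = state_n + (h/2)·(k1 + k2).
0.000000: (0.200000, -0.200000)
  k1 = (0.157200, 0.040000)
  predictor → (0.253448, -0.186400)
  k2 = (0.216271, 0.047243)
  → (0.263490, -0.185169)
(p(0.34), q(0.34)) ≈ (0.2635, -0.1852)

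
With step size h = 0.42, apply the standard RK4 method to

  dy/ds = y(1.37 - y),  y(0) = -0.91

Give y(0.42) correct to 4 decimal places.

RK4: k1 = f(s_n, y_n); k2 = f(s_n + h/2, y_n + (h/2)·k1); k3 = f(s_n + h/2, y_n + (h/2)·k2); k4 = f(s_n + h, y_n + h·k3); y_{n+1} = y_n + (h/6)·(k1 + 2k2 + 2k3 + k4).
s=0.000000, y=-0.910000:
  k1 = f(0.000000, -0.910000) = -2.074800
  k2 = f(0.210000, -1.345708) = -3.654550
  k3 = f(0.210000, -1.677455) = -5.111971
  k4 = f(0.420000, -3.057028) = -13.533547
  y ← -0.910000 + (0.42/6)·(k1 + 2k2 + 2k3 + k4) = -3.229897
y(0.42) ≈ -3.2299

-3.2299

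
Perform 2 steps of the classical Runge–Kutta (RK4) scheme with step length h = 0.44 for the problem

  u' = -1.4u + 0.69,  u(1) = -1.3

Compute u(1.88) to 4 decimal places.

RK4: k1 = f(s_n, u_n); k2 = f(s_n + h/2, u_n + (h/2)·k1); k3 = f(s_n + h/2, u_n + (h/2)·k2); k4 = f(s_n + h, u_n + h·k3); u_{n+1} = u_n + (h/6)·(k1 + 2k2 + 2k3 + k4).
s=1.000000, u=-1.300000:
  k1 = f(1.000000, -1.300000) = 2.510000
  k2 = f(1.220000, -0.747800) = 1.736920
  k3 = f(1.220000, -0.917878) = 1.975029
  k4 = f(1.440000, -0.430987) = 1.293382
  u ← -1.300000 + (0.44/6)·(k1 + 2k2 + 2k3 + k4) = -0.476666
s=1.440000, u=-0.476666:
  k1 = f(1.440000, -0.476666) = 1.357333
  k2 = f(1.660000, -0.178053) = 0.939274
  k3 = f(1.660000, -0.270026) = 1.068036
  k4 = f(1.880000, -0.006730) = 0.699422
  u ← -0.476666 + (0.44/6)·(k1 + 2k2 + 2k3 + k4) = -0.031432
u(1.88) ≈ -0.0314

-0.0314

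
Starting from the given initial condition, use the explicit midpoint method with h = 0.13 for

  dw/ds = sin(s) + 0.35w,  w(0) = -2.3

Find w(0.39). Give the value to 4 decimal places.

-2.5580

Midpoint: k1 = f(s_n, w_n); k2 = f(s_n + h/2, w_n + (h/2)·k1); w_{n+1} = w_n + h·k2.
s=0.000000, w=-2.300000:
  k1 = f(0.000000, -2.300000) = -0.805000
  k2 = f(0.065000, -2.352325) = -0.758360
  w ← -2.300000 + 0.13·(-0.758360) = -2.398587
s=0.130000, w=-2.398587:
  k1 = f(0.130000, -2.398587) = -0.709871
  k2 = f(0.195000, -2.444728) = -0.661888
  w ← -2.398587 + 0.13·(-0.661888) = -2.484632
s=0.260000, w=-2.484632:
  k1 = f(0.260000, -2.484632) = -0.612541
  k2 = f(0.325000, -2.524447) = -0.564248
  w ← -2.484632 + 0.13·(-0.564248) = -2.557984
w(0.39) ≈ -2.5580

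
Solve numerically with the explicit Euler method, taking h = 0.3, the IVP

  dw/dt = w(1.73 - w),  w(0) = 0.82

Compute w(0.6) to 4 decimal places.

Euler: w_{n+1} = w_n + h·f(t_n, w_n).
t=0.000000, w=0.820000: f=0.746200 → w ← 0.820000 + 0.3·0.746200 = 1.043860
t=0.300000, w=1.043860: f=0.716234 → w ← 1.043860 + 0.3·0.716234 = 1.258730
w(0.6) ≈ 1.2587

1.2587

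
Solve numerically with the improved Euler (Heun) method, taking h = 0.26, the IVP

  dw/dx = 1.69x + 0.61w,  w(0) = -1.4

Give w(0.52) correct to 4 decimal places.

-1.6730

Heun: k1 = f(x_n, w_n); k2 = f(x_n + h, w_n + h·k1); w_{n+1} = w_n + (h/2)·(k1 + k2).
x=0.000000, w=-1.400000:
  k1 = f(0.000000, -1.400000) = -0.854000
  k2 = f(0.260000, -1.622040) = -0.550044
  w ← -1.400000 + (0.26/2)·(-0.854000 + (-0.550044)) = -1.582526
x=0.260000, w=-1.582526:
  k1 = f(0.260000, -1.582526) = -0.525941
  k2 = f(0.520000, -1.719270) = -0.169955
  w ← -1.582526 + (0.26/2)·(-0.525941 + (-0.169955)) = -1.672992
w(0.52) ≈ -1.6730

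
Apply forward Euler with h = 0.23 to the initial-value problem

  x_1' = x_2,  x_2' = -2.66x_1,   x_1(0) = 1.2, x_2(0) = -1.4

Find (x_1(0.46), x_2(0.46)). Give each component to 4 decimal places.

Euler on (x_1,x_2): x_1_{n+1} = x_1_n + h·x_1', x_2_{n+1} = x_2_n + h·x_2'.
0.000000: (1.200000, -1.400000); f=(-1.400000, -3.192000) → (0.878000, -2.134160)
0.230000: (0.878000, -2.134160); f=(-2.134160, -2.335480) → (0.387143, -2.671320)
(x_1(0.46), x_2(0.46)) ≈ (0.3871, -2.6713)

0.3871, -2.6713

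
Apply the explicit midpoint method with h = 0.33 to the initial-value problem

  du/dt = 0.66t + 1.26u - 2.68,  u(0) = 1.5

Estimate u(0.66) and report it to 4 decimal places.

Midpoint: k1 = f(t_n, u_n); k2 = f(t_n + h/2, u_n + (h/2)·k1); u_{n+1} = u_n + h·k2.
t=0.000000, u=1.500000:
  k1 = f(0.000000, 1.500000) = -0.790000
  k2 = f(0.165000, 1.369650) = -0.845341
  u ← 1.500000 + 0.33·(-0.845341) = 1.221037
t=0.330000, u=1.221037:
  k1 = f(0.330000, 1.221037) = -0.923693
  k2 = f(0.495000, 1.068628) = -1.006829
  u ← 1.221037 + 0.33·(-1.006829) = 0.888784
u(0.66) ≈ 0.8888

0.8888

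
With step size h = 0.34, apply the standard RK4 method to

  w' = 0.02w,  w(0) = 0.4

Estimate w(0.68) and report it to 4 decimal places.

0.4055

RK4: k1 = f(s_n, w_n); k2 = f(s_n + h/2, w_n + (h/2)·k1); k3 = f(s_n + h/2, w_n + (h/2)·k2); k4 = f(s_n + h, w_n + h·k3); w_{n+1} = w_n + (h/6)·(k1 + 2k2 + 2k3 + k4).
s=0.000000, w=0.400000:
  k1 = f(0.000000, 0.400000) = 0.008000
  k2 = f(0.170000, 0.401360) = 0.008027
  k3 = f(0.170000, 0.401365) = 0.008027
  k4 = f(0.340000, 0.402729) = 0.008055
  w ← 0.400000 + (0.34/6)·(k1 + 2k2 + 2k3 + k4) = 0.402729
s=0.340000, w=0.402729:
  k1 = f(0.340000, 0.402729) = 0.008055
  k2 = f(0.510000, 0.404099) = 0.008082
  k3 = f(0.510000, 0.404103) = 0.008082
  k4 = f(0.680000, 0.405477) = 0.008110
  w ← 0.402729 + (0.34/6)·(k1 + 2k2 + 2k3 + k4) = 0.405477
w(0.68) ≈ 0.4055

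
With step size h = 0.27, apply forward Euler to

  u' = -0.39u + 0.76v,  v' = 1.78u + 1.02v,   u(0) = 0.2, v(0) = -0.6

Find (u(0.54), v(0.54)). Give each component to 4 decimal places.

-0.0874, -0.8266

Euler on (u,v): u_{n+1} = u_n + h·u', v_{n+1} = v_n + h·v'.
0.000000: (0.200000, -0.600000); f=(-0.534000, -0.256000) → (0.055820, -0.669120)
0.270000: (0.055820, -0.669120); f=(-0.530301, -0.583143) → (-0.087361, -0.826569)
(u(0.54), v(0.54)) ≈ (-0.0874, -0.8266)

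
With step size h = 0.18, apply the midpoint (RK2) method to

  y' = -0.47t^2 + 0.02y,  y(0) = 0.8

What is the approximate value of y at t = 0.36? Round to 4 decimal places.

Midpoint: k1 = f(t_n, y_n); k2 = f(t_n + h/2, y_n + (h/2)·k1); y_{n+1} = y_n + h·k2.
t=0.000000, y=0.800000:
  k1 = f(0.000000, 0.800000) = 0.016000
  k2 = f(0.090000, 0.801440) = 0.012222
  y ← 0.800000 + 0.18·0.012222 = 0.802200
t=0.180000, y=0.802200:
  k1 = f(0.180000, 0.802200) = 0.000816
  k2 = f(0.270000, 0.802273) = -0.018218
  y ← 0.802200 + 0.18·(-0.018218) = 0.798921
y(0.36) ≈ 0.7989

0.7989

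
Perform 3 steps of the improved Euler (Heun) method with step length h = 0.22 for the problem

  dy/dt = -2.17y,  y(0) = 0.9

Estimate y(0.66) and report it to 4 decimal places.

0.2321

Heun: k1 = f(t_n, y_n); k2 = f(t_n + h, y_n + h·k1); y_{n+1} = y_n + (h/2)·(k1 + k2).
t=0.000000, y=0.900000:
  k1 = f(0.000000, 0.900000) = -1.953000
  k2 = f(0.220000, 0.470340) = -1.020638
  y ← 0.900000 + (0.22/2)·(-1.953000 + (-1.020638)) = 0.572900
t=0.220000, y=0.572900:
  k1 = f(0.220000, 0.572900) = -1.243193
  k2 = f(0.440000, 0.299397) = -0.649692
  y ← 0.572900 + (0.22/2)·(-1.243193 + (-0.649692)) = 0.364682
t=0.440000, y=0.364682:
  k1 = f(0.440000, 0.364682) = -0.791361
  k2 = f(0.660000, 0.190583) = -0.413565
  y ← 0.364682 + (0.22/2)·(-0.791361 + (-0.413565)) = 0.232141
y(0.66) ≈ 0.2321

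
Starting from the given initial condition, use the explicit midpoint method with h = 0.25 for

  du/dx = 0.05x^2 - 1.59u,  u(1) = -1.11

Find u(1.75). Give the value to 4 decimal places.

Midpoint: k1 = f(x_n, u_n); k2 = f(x_n + h/2, u_n + (h/2)·k1); u_{n+1} = u_n + h·k2.
x=1.000000, u=-1.110000:
  k1 = f(1.000000, -1.110000) = 1.814900
  k2 = f(1.125000, -0.883138) = 1.467470
  u ← -1.110000 + 0.25·1.467470 = -0.743133
x=1.250000, u=-0.743133:
  k1 = f(1.250000, -0.743133) = 1.259706
  k2 = f(1.375000, -0.585669) = 1.025745
  u ← -0.743133 + 0.25·1.025745 = -0.486696
x=1.500000, u=-0.486696:
  k1 = f(1.500000, -0.486696) = 0.886347
  k2 = f(1.625000, -0.375903) = 0.729717
  u ← -0.486696 + 0.25·0.729717 = -0.304267
u(1.75) ≈ -0.3043

-0.3043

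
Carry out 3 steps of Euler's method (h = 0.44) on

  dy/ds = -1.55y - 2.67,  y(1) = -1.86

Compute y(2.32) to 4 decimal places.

-1.7270

Euler: y_{n+1} = y_n + h·f(s_n, y_n).
s=1.000000, y=-1.860000: f=0.213000 → y ← -1.860000 + 0.44·0.213000 = -1.766280
s=1.440000, y=-1.766280: f=0.067734 → y ← -1.766280 + 0.44·0.067734 = -1.736477
s=1.880000, y=-1.736477: f=0.021539 → y ← -1.736477 + 0.44·0.021539 = -1.727000
y(2.32) ≈ -1.7270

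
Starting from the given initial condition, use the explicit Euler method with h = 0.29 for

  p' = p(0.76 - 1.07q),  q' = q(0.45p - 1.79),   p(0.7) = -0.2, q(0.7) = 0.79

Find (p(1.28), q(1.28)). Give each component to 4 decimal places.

-0.2163, 0.1636

Euler on (p,q): p_{n+1} = p_n + h·p', q_{n+1} = q_n + h·q'.
0.700000: (-0.200000, 0.790000); f=(0.017060, -1.485200) → (-0.195053, 0.359292)
0.990000: (-0.195053, 0.359292); f=(-0.073253, -0.674669) → (-0.216296, 0.163638)
(p(1.28), q(1.28)) ≈ (-0.2163, 0.1636)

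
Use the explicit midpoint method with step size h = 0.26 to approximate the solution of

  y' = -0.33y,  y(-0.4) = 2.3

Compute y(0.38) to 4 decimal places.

Midpoint: k1 = f(x_n, y_n); k2 = f(x_n + h/2, y_n + (h/2)·k1); y_{n+1} = y_n + h·k2.
x=-0.400000, y=2.300000:
  k1 = f(-0.400000, 2.300000) = -0.759000
  k2 = f(-0.270000, 2.201330) = -0.726439
  y ← 2.300000 + 0.26·(-0.726439) = 2.111126
x=-0.140000, y=2.111126:
  k1 = f(-0.140000, 2.111126) = -0.696672
  k2 = f(-0.010000, 2.020559) = -0.666784
  y ← 2.111126 + 0.26·(-0.666784) = 1.937762
x=0.120000, y=1.937762:
  k1 = f(0.120000, 1.937762) = -0.639461
  k2 = f(0.250000, 1.854632) = -0.612029
  y ← 1.937762 + 0.26·(-0.612029) = 1.778635
y(0.38) ≈ 1.7786

1.7786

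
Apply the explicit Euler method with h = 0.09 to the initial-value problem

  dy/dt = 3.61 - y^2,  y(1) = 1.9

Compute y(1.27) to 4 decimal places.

1.9000

Euler: y_{n+1} = y_n + h·f(t_n, y_n).
t=1.000000, y=1.900000: f=0.000000 → y ← 1.900000 + 0.09·0.000000 = 1.900000
t=1.090000, y=1.900000: f=0.000000 → y ← 1.900000 + 0.09·0.000000 = 1.900000
t=1.180000, y=1.900000: f=0.000000 → y ← 1.900000 + 0.09·0.000000 = 1.900000
y(1.27) ≈ 1.9000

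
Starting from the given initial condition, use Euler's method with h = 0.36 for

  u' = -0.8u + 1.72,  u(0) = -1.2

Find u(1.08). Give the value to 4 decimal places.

Euler: u_{n+1} = u_n + h·f(x_n, u_n).
x=0.000000, u=-1.200000: f=2.680000 → u ← -1.200000 + 0.36·2.680000 = -0.235200
x=0.360000, u=-0.235200: f=1.908160 → u ← -0.235200 + 0.36·1.908160 = 0.451738
x=0.720000, u=0.451738: f=1.358610 → u ← 0.451738 + 0.36·1.358610 = 0.940837
u(1.08) ≈ 0.9408

0.9408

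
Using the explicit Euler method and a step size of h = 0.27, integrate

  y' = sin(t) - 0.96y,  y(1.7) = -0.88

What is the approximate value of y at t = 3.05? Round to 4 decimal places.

Euler: y_{n+1} = y_n + h·f(t_n, y_n).
t=1.700000, y=-0.880000: f=1.836465 → y ← -0.880000 + 0.27·1.836465 = -0.384155
t=1.970000, y=-0.384155: f=1.290159 → y ← -0.384155 + 0.27·1.290159 = -0.035812
t=2.240000, y=-0.035812: f=0.818695 → y ← -0.035812 + 0.27·0.818695 = 0.185236
t=2.510000, y=0.185236: f=0.412604 → y ← 0.185236 + 0.27·0.412604 = 0.296639
t=2.780000, y=0.296639: f=0.068991 → y ← 0.296639 + 0.27·0.068991 = 0.315267
y(3.05) ≈ 0.3153

0.3153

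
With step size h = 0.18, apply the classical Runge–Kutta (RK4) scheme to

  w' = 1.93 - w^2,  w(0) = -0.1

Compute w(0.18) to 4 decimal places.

RK4: k1 = f(s_n, w_n); k2 = f(s_n + h/2, w_n + (h/2)·k1); k3 = f(s_n + h/2, w_n + (h/2)·k2); k4 = f(s_n + h, w_n + h·k3); w_{n+1} = w_n + (h/6)·(k1 + 2k2 + 2k3 + k4).
s=0.000000, w=-0.100000:
  k1 = f(0.000000, -0.100000) = 1.920000
  k2 = f(0.090000, 0.072800) = 1.924700
  k3 = f(0.090000, 0.073223) = 1.924638
  k4 = f(0.180000, 0.246435) = 1.869270
  w ← -0.100000 + (0.18/6)·(k1 + 2k2 + 2k3 + k4) = 0.244638
w(0.18) ≈ 0.2446

0.2446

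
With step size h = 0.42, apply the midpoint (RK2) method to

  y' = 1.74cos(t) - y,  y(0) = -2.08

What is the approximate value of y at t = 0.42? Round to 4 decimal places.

-0.8286

Midpoint: k1 = f(t_n, y_n); k2 = f(t_n + h/2, y_n + (h/2)·k1); y_{n+1} = y_n + h·k2.
t=0.000000, y=-2.080000:
  k1 = f(0.000000, -2.080000) = 3.820000
  k2 = f(0.210000, -1.277800) = 2.979574
  y ← -2.080000 + 0.42·2.979574 = -0.828579
y(0.42) ≈ -0.8286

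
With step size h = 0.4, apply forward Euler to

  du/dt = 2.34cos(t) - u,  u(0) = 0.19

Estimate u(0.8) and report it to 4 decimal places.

1.4921

Euler: u_{n+1} = u_n + h·f(t_n, u_n).
t=0.000000, u=0.190000: f=2.150000 → u ← 0.190000 + 0.4·2.150000 = 1.050000
t=0.400000, u=1.050000: f=1.105283 → u ← 1.050000 + 0.4·1.105283 = 1.492113
u(0.8) ≈ 1.4921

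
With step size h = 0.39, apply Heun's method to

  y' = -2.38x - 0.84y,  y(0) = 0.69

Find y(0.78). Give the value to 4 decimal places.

-0.2514

Heun: k1 = f(x_n, y_n); k2 = f(x_n + h, y_n + h·k1); y_{n+1} = y_n + (h/2)·(k1 + k2).
x=0.000000, y=0.690000:
  k1 = f(0.000000, 0.690000) = -0.579600
  k2 = f(0.390000, 0.463956) = -1.317923
  y ← 0.690000 + (0.39/2)·(-0.579600 + (-1.317923)) = 0.319983
x=0.390000, y=0.319983:
  k1 = f(0.390000, 0.319983) = -1.196986
  k2 = f(0.780000, -0.146841) = -1.733053
  y ← 0.319983 + (0.39/2)·(-1.196986 + (-1.733053)) = -0.251375
y(0.78) ≈ -0.2514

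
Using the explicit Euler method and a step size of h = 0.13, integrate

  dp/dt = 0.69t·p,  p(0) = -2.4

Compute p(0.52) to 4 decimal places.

Euler: p_{n+1} = p_n + h·f(t_n, p_n).
t=0.000000, p=-2.400000: f=0.000000 → p ← -2.400000 + 0.13·0.000000 = -2.400000
t=0.130000, p=-2.400000: f=-0.215280 → p ← -2.400000 + 0.13·(-0.215280) = -2.427986
t=0.260000, p=-2.427986: f=-0.435581 → p ← -2.427986 + 0.13·(-0.435581) = -2.484612
t=0.390000, p=-2.484612: f=-0.668609 → p ← -2.484612 + 0.13·(-0.668609) = -2.571531
p(0.52) ≈ -2.5715

-2.5715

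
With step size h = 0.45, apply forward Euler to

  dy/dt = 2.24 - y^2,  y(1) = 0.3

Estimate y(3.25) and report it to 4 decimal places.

1.4942

Euler: y_{n+1} = y_n + h·f(t_n, y_n).
t=1.000000, y=0.300000: f=2.150000 → y ← 0.300000 + 0.45·2.150000 = 1.267500
t=1.450000, y=1.267500: f=0.633444 → y ← 1.267500 + 0.45·0.633444 = 1.552550
t=1.900000, y=1.552550: f=-0.170411 → y ← 1.552550 + 0.45·(-0.170411) = 1.475865
t=2.350000, y=1.475865: f=0.061823 → y ← 1.475865 + 0.45·0.061823 = 1.503685
t=2.800000, y=1.503685: f=-0.021069 → y ← 1.503685 + 0.45·(-0.021069) = 1.494204
y(3.25) ≈ 1.4942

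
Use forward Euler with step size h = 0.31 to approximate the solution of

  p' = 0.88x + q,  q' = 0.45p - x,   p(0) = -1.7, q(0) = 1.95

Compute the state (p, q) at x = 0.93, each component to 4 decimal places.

0.1430, 1.2048

Euler on (p,q): p_{n+1} = p_n + h·p', q_{n+1} = q_n + h·q'.
0.000000: (-1.700000, 1.950000); f=(1.950000, -0.765000) → (-1.095500, 1.712850)
0.310000: (-1.095500, 1.712850); f=(1.985650, -0.802975) → (-0.479949, 1.463928)
0.620000: (-0.479949, 1.463928); f=(2.009528, -0.835977) → (0.143005, 1.204775)
(p(0.93), q(0.93)) ≈ (0.1430, 1.2048)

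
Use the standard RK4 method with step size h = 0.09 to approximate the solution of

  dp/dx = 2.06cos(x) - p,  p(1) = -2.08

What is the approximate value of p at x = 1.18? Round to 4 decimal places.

RK4: k1 = f(x_n, p_n); k2 = f(x_n + h/2, p_n + (h/2)·k1); k3 = f(x_n + h/2, p_n + (h/2)·k2); k4 = f(x_n + h, p_n + h·k3); p_{n+1} = p_n + (h/6)·(k1 + 2k2 + 2k3 + k4).
x=1.000000, p=-2.080000:
  k1 = f(1.000000, -2.080000) = 3.193023
  k2 = f(1.045000, -1.936314) = 2.970232
  k3 = f(1.045000, -1.946340) = 2.980258
  k4 = f(1.090000, -1.811777) = 2.764497
  p ← -2.080000 + (0.09/6)·(k1 + 2k2 + 2k3 + k4) = -1.812123
x=1.090000, p=-1.812123:
  k1 = f(1.090000, -1.812123) = 2.764842
  k2 = f(1.135000, -1.687705) = 2.557297
  k3 = f(1.135000, -1.697044) = 2.566637
  k4 = f(1.180000, -1.581125) = 2.365830
  p ← -1.812123 + (0.09/6)·(k1 + 2k2 + 2k3 + k4) = -1.581444
p(1.18) ≈ -1.5814

-1.5814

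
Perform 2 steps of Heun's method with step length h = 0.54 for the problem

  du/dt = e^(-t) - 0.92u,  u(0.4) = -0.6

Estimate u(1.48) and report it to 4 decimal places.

0.0021

Heun: k1 = f(t_n, u_n); k2 = f(t_n + h, u_n + h·k1); u_{n+1} = u_n + (h/2)·(k1 + k2).
t=0.400000, u=-0.600000:
  k1 = f(0.400000, -0.600000) = 1.222320
  k2 = f(0.940000, 0.060053) = 0.335379
  u ← -0.600000 + (0.54/2)·(1.222320 + 0.335379) = -0.179421
t=0.940000, u=-0.179421:
  k1 = f(0.940000, -0.179421) = 0.555695
  k2 = f(1.480000, 0.120654) = 0.116636
  u ← -0.179421 + (0.54/2)·(0.555695 + 0.116636) = 0.002108
u(1.48) ≈ 0.0021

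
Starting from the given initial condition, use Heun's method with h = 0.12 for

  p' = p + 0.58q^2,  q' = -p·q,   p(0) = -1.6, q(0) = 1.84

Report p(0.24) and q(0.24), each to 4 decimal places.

Heun on (p,q): k1 = f(s_n, state_n); k2 = f(s_n + h, state_n + h·k1); state_{n+1} = state_n + (h/2)·(k1 + k2).
0.000000: (-1.600000, 1.840000)
  k1 = (0.363648, 2.944000)
  predictor → (-1.556362, 2.193280)
  k2 = (1.233715, 3.413538)
  → (-1.504158, 2.221452)
0.120000: (-1.504158, 2.221452)
  k1 = (1.358055, 3.341416)
  predictor → (-1.341192, 2.622422)
  k2 = (2.647525, 3.517171)
  → (-1.263823, 2.632967)
(p(0.24), q(0.24)) ≈ (-1.2638, 2.6330)

-1.2638, 2.6330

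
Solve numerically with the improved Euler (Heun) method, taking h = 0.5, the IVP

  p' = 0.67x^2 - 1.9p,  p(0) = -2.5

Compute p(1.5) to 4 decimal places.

Heun: k1 = f(x_n, p_n); k2 = f(x_n + h, p_n + h·k1); p_{n+1} = p_n + (h/2)·(k1 + k2).
x=0.000000, p=-2.500000:
  k1 = f(0.000000, -2.500000) = 4.750000
  k2 = f(0.500000, -0.125000) = 0.405000
  p ← -2.500000 + (0.5/2)·(4.750000 + 0.405000) = -1.211250
x=0.500000, p=-1.211250:
  k1 = f(0.500000, -1.211250) = 2.468875
  k2 = f(1.000000, 0.023187) = 0.625944
  p ← -1.211250 + (0.5/2)·(2.468875 + 0.625944) = -0.437545
x=1.000000, p=-0.437545:
  k1 = f(1.000000, -0.437545) = 1.501336
  k2 = f(1.500000, 0.313123) = 0.912567
  p ← -0.437545 + (0.5/2)·(1.501336 + 0.912567) = 0.165930
p(1.5) ≈ 0.1659

0.1659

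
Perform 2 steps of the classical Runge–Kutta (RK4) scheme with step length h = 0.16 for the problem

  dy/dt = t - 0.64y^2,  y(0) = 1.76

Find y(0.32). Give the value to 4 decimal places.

1.3364

RK4: k1 = f(t_n, y_n); k2 = f(t_n + h/2, y_n + (h/2)·k1); k3 = f(t_n + h/2, y_n + (h/2)·k2); k4 = f(t_n + h, y_n + h·k3); y_{n+1} = y_n + (h/6)·(k1 + 2k2 + 2k3 + k4).
t=0.000000, y=1.760000:
  k1 = f(0.000000, 1.760000) = -1.982464
  k2 = f(0.080000, 1.601403) = -1.561274
  k3 = f(0.080000, 1.635098) = -1.631069
  k4 = f(0.160000, 1.499029) = -1.278136
  y ← 1.760000 + (0.16/6)·(k1 + 2k2 + 2k3 + k4) = 1.502792
t=0.160000, y=1.502792:
  k1 = f(0.160000, 1.502792) = -1.285366
  k2 = f(0.240000, 1.399963) = -1.014334
  k3 = f(0.240000, 1.421646) = -1.053489
  k4 = f(0.320000, 1.334234) = -0.819316
  y ← 1.502792 + (0.16/6)·(k1 + 2k2 + 2k3 + k4) = 1.336384
y(0.32) ≈ 1.3364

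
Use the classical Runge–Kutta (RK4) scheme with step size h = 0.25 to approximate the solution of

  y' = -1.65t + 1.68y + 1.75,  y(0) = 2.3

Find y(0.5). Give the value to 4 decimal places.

RK4: k1 = f(t_n, y_n); k2 = f(t_n + h/2, y_n + (h/2)·k1); k3 = f(t_n + h/2, y_n + (h/2)·k2); k4 = f(t_n + h, y_n + h·k3); y_{n+1} = y_n + (h/6)·(k1 + 2k2 + 2k3 + k4).
t=0.000000, y=2.300000:
  k1 = f(0.000000, 2.300000) = 5.614000
  k2 = f(0.125000, 3.001750) = 6.586690
  k3 = f(0.125000, 3.123336) = 6.790955
  k4 = f(0.250000, 3.997739) = 8.053701
  y ← 2.300000 + (0.25/6)·(k1 + 2k2 + 2k3 + k4) = 3.984291
t=0.250000, y=3.984291:
  k1 = f(0.250000, 3.984291) = 8.031109
  k2 = f(0.375000, 4.988180) = 9.511392
  k3 = f(0.375000, 5.173215) = 9.822252
  k4 = f(0.500000, 6.439854) = 11.743955
  y ← 3.984291 + (0.25/6)·(k1 + 2k2 + 2k3 + k4) = 6.419389
y(0.5) ≈ 6.4194

6.4194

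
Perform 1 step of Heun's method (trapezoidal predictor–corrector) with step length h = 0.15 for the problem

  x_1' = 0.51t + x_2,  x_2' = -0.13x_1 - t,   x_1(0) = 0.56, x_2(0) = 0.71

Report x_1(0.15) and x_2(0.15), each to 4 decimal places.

0.6714, 0.6868

Heun on (x_1,x_2): k1 = f(t_n, state_n); k2 = f(t_n + h, state_n + h·k1); state_{n+1} = state_n + (h/2)·(k1 + k2).
0.000000: (0.560000, 0.710000)
  k1 = (0.710000, -0.072800)
  predictor → (0.666500, 0.699080)
  k2 = (0.775580, -0.236645)
  → (0.671419, 0.686792)
(x_1(0.15), x_2(0.15)) ≈ (0.6714, 0.6868)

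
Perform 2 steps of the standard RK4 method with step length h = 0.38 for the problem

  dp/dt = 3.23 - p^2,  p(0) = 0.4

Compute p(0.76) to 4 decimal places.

RK4: k1 = f(t_n, p_n); k2 = f(t_n + h/2, p_n + (h/2)·k1); k3 = f(t_n + h/2, p_n + (h/2)·k2); k4 = f(t_n + h, p_n + h·k3); p_{n+1} = p_n + (h/6)·(k1 + 2k2 + 2k3 + k4).
t=0.000000, p=0.400000:
  k1 = f(0.000000, 0.400000) = 3.070000
  k2 = f(0.190000, 0.983300) = 2.263121
  k3 = f(0.190000, 0.829993) = 2.541112
  k4 = f(0.380000, 1.365622) = 1.365075
  p ← 0.400000 + (0.38/6)·(k1 + 2k2 + 2k3 + k4) = 1.289424
t=0.380000, p=1.289424:
  k1 = f(0.380000, 1.289424) = 1.567385
  k2 = f(0.570000, 1.587227) = 0.710709
  k3 = f(0.570000, 1.424459) = 1.200917
  k4 = f(0.760000, 1.745773) = 0.182278
  p ← 1.289424 + (0.38/6)·(k1 + 2k2 + 2k3 + k4) = 1.642376
p(0.76) ≈ 1.6424

1.6424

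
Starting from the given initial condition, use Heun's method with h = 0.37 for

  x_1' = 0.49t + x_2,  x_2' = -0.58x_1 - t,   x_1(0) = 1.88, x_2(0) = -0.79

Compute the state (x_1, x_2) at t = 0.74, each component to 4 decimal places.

Heun on (x_1,x_2): k1 = f(t_n, state_n); k2 = f(t_n + h, state_n + h·k1); state_{n+1} = state_n + (h/2)·(k1 + k2).
0.000000: (1.880000, -0.790000)
  k1 = (-0.790000, -1.090400)
  predictor → (1.587700, -1.193448)
  k2 = (-1.012148, -1.290866)
  → (1.546603, -1.230534)
0.370000: (1.546603, -1.230534)
  k1 = (-1.049234, -1.267030)
  predictor → (1.158386, -1.699335)
  k2 = (-1.336735, -1.411864)
  → (1.105198, -1.726129)
(x_1(0.74), x_2(0.74)) ≈ (1.1052, -1.7261)

1.1052, -1.7261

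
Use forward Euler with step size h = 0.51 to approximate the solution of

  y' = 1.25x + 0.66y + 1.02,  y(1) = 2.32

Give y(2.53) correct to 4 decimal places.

Euler: y_{n+1} = y_n + h·f(x_n, y_n).
x=1.000000, y=2.320000: f=3.801200 → y ← 2.320000 + 0.51·3.801200 = 4.258612
x=1.510000, y=4.258612: f=5.718184 → y ← 4.258612 + 0.51·5.718184 = 7.174886
x=2.020000, y=7.174886: f=8.280425 → y ← 7.174886 + 0.51·8.280425 = 11.397902
y(2.53) ≈ 11.3979

11.3979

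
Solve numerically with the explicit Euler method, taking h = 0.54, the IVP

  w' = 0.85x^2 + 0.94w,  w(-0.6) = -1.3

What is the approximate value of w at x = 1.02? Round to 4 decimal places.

Euler: w_{n+1} = w_n + h·f(x_n, w_n).
x=-0.600000, w=-1.300000: f=-0.916000 → w ← -1.300000 + 0.54·(-0.916000) = -1.794640
x=-0.060000, w=-1.794640: f=-1.683902 → w ← -1.794640 + 0.54·(-1.683902) = -2.703947
x=0.480000, w=-2.703947: f=-2.345870 → w ← -2.703947 + 0.54·(-2.345870) = -3.970717
w(1.02) ≈ -3.9707

-3.9707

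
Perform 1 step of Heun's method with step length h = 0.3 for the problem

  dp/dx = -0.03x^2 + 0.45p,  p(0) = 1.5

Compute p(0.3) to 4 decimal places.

1.7158

Heun: k1 = f(x_n, p_n); k2 = f(x_n + h, p_n + h·k1); p_{n+1} = p_n + (h/2)·(k1 + k2).
x=0.000000, p=1.500000:
  k1 = f(0.000000, 1.500000) = 0.675000
  k2 = f(0.300000, 1.702500) = 0.763425
  p ← 1.500000 + (0.3/2)·(0.675000 + 0.763425) = 1.715764
p(0.3) ≈ 1.7158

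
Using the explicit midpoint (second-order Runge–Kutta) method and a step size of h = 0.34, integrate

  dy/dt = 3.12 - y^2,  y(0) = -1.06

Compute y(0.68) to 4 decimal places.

Midpoint: k1 = f(t_n, y_n); k2 = f(t_n + h/2, y_n + (h/2)·k1); y_{n+1} = y_n + h·k2.
t=0.000000, y=-1.060000:
  k1 = f(0.000000, -1.060000) = 1.996400
  k2 = f(0.170000, -0.720612) = 2.600718
  y ← -1.060000 + 0.34·2.600718 = -0.175756
t=0.340000, y=-0.175756:
  k1 = f(0.340000, -0.175756) = 3.089110
  k2 = f(0.510000, 0.349393) = 2.997925
  y ← -0.175756 + 0.34·2.997925 = 0.843539
y(0.68) ≈ 0.8435

0.8435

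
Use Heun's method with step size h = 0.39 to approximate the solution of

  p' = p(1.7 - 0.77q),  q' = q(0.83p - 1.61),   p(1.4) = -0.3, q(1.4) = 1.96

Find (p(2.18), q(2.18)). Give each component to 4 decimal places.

-0.6145, 0.5520

Heun on (p,q): k1 = f(s_n, state_n); k2 = f(s_n + h, state_n + h·k1); state_{n+1} = state_n + (h/2)·(k1 + k2).
1.400000: (-0.300000, 1.960000)
  k1 = (-0.057240, -3.643640)
  predictor → (-0.322324, 0.538980)
  k2 = (-0.414181, -1.011951)
  → (-0.391927, 1.052160)
1.790000: (-0.391927, 1.052160)
  k1 = (-0.348751, -2.036244)
  predictor → (-0.527940, 0.258024)
  k2 = (-0.792608, -0.528483)
  → (-0.614492, 0.552038)
(p(2.18), q(2.18)) ≈ (-0.6145, 0.5520)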